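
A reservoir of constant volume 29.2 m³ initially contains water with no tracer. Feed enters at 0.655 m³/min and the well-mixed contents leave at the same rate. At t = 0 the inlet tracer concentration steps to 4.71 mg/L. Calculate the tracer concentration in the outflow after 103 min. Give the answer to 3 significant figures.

Transient balance on the dissolved component: V dC/dt = Q(C_in − C).
Rewrite as dC/dt + C/τ = C_in/τ, τ = V/Q = 44.580 min.
Solution: C(t) = C_in + (C₀ − C_in) e^(−t/τ).
C(103) = 4.71 + (0 − 4.71)·e^(−103/44.580) = 4.71 + (-4.7100)·0.099217 = 4.2427 mg/L.

4.24 mg/L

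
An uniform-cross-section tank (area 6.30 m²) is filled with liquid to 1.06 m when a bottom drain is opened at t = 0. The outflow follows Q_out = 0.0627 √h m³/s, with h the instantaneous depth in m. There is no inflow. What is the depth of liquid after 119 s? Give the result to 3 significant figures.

With no inflow, A dh/dt = −0.0627 √h.
∫ h^(−1/2) dh = −(0.0627/A) ∫ dt, giving 2√h = 2√h₀ − (0.0627/A) t.
√h = √1.06 − 0.0627·119/(2·6.30) = 1.0296 − 0.59217 = 0.43740.
h = 0.43740² = 0.19132 m.

0.191 m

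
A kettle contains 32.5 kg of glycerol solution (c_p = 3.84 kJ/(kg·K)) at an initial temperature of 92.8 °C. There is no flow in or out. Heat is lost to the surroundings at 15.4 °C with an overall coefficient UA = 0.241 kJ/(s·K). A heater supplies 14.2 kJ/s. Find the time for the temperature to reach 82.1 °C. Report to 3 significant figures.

448 s

Lumped-capacitance energy balance: M c_p dT/dt = UA(T_amb − T) + Q̇.
τ = M c_p/UA = 517.84 s; T_ss = T_amb + Q̇/UA = 15.4 + 14.2/0.241 = 74.321 °C.
T(t) = T_ss + (T₀ − T_ss)e^(−t/τ); set T = 82.1:
t = −τ ln[(T − T_ss)/(T₀ − T_ss)] = −517.84 · ln(0.42096) = 448.05 s.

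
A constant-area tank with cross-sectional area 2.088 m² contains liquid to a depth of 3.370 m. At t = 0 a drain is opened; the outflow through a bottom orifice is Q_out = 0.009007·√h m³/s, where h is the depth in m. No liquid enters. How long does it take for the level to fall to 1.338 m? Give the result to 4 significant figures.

Volume balance on the tank: A dh/dt = −0.009007 √h.
This is separable: 2 d(√h)/dt = −0.009007/A, so √h = √h₀ − (0.009007/(2A)) t.
t = 2A(√h₀ − √h)/0.009007 = 2·2.088·(√3.370 − √1.338)/0.009007
  = 4.17600 × (1.83576 − 1.15672) / 0.009007 = 314.828 s.

314.8 s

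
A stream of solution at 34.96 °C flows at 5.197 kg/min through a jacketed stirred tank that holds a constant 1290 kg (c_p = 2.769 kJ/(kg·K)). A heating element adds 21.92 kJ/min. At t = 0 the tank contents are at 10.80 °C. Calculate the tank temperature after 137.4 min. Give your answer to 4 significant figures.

First-law balance (no shaft work): M c_p dT/dt = ṁ c_p (T_in − T) + 21.92.
Rearrange: dT/dt = (T_ss − T)/τ with τ = M/ṁ = 248.220 min and T_ss = T_in + Q̇/(ṁ c_p) = 36.4832 °C.
Integrating: T(t) = T_ss + (T₀ − T_ss) e^(−t/τ).
T(137.4) = 36.4832 + (-25.6832)·e^(−137.4/248.220) = 36.4832 + (-25.6832)·0.574910 = 21.7177 °C.

21.72 °C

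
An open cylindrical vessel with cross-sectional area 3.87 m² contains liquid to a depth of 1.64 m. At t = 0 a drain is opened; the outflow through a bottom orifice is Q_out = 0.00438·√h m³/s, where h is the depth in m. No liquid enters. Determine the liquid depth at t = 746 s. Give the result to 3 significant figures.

0.737 m

With no inflow, A dh/dt = −0.00438 √h.
This is separable: 2 d(√h)/dt = −0.00438/A, so √h = √h₀ − (0.00438/(2A)) t.
√h = √1.64 − 0.00438·746/(2·3.87) = 1.2806 − 0.42216 = 0.85847.
h = 0.85847² = 0.73697 m.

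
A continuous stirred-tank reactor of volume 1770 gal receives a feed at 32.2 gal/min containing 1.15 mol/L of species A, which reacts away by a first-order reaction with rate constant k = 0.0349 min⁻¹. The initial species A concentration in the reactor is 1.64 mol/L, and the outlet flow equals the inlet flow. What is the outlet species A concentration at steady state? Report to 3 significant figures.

0.394 mol/L

Accumulation = in − out − consumed: V dC/dt = Q C_in − Q C − k V C.
At steady state: 0 = Q C_in − (Q + kV) C_ss, so C_ss = Q C_in/(Q + kV).
C_ss = 32.2·1.15/(32.2 + 0.0349·1770) = 37.030/93.973 = 0.39405 mol/L.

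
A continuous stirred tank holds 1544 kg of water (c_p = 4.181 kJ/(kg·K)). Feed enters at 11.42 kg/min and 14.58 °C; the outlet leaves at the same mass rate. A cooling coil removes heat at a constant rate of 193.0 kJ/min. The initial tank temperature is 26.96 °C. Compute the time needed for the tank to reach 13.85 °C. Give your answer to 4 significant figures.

First-law balance (no shaft work): M c_p dT/dt = ṁ c_p (T_in − T) − 193.0.
τ = M/ṁ = 135.201 min; T_ss = T_in − Q̇/(ṁ c_p) = 10.5379 °C.
T(t) = T_ss + (T₀ − T_ss) e^(−t/τ). Set T = 13.85:
e^(−t/τ) = (13.85 − 10.5379)/(26.96 − 10.5379) = 0.201687
t = −135.201 · ln(0.201687) = 216.462 min.

216.5 min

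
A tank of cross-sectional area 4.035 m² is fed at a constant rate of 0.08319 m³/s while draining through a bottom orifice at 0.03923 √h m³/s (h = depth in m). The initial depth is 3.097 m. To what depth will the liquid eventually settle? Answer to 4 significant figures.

A dh/dt = Q_in − 0.03923 √h. Steady state requires inflow = outflow:
Q_in = 0.03923 √h_ss ⇒ √h_ss = 0.08319/0.03923 = 2.12057.
h_ss = 2.12057² = 4.49682 m. (Since h₀ = 3.097 m < h_ss, the level will rise toward this value.)

4.497 m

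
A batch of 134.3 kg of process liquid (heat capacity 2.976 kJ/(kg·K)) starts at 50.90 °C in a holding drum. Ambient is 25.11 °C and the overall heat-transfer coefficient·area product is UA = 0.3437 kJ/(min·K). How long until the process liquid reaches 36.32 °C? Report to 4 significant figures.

968.9 min

Lumped-capacitance energy balance: M c_p dT/dt = UA(T_amb − T).
τ = M c_p/UA = 1162.87 min; T_ss = T_amb = 25.1100 °C.
T(t) = T_ss + (T₀ − T_ss)e^(−t/τ); set T = 36.32:
t = −τ ln[(T − T_ss)/(T₀ − T_ss)] = −1162.87 · ln(0.434665) = 968.877 min.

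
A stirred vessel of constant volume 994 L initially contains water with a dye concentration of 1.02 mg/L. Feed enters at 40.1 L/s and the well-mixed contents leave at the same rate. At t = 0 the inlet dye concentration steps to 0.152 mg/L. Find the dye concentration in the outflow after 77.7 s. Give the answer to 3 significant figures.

Transient balance on the dissolved component: V dC/dt = Q(C_in − C).
Rewrite as dC/dt + C/τ = C_in/τ, τ = V/Q = 24.788 s.
Solution: C(t) = C_in + (C₀ − C_in) e^(−t/τ).
C(77.7) = 0.152 + (1.02 − 0.152)·e^(−77.7/24.788) = 0.152 + (0.86800)·0.043518 = 0.18977 mg/L.

0.190 mg/L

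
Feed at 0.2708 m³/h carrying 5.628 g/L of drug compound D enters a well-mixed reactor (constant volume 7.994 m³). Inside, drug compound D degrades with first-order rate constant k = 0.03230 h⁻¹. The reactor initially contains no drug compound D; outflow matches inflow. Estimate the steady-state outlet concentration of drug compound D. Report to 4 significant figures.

Species balance: V dC/dt = Q C_in − Q C − k V C.
At steady state: 0 = Q C_in − (Q + kV) C_ss, so C_ss = Q C_in/(Q + kV).
C_ss = 0.2708·5.628/(0.2708 + 0.03230·7.994) = 1.52406/0.529006 = 2.88099 g/L.

2.881 g/L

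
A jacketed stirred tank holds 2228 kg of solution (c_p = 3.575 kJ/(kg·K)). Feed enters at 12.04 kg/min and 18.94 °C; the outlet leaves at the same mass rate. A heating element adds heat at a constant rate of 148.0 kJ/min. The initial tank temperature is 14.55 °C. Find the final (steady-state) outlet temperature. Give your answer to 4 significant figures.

22.38 °C

Heat balance on the well-mixed liquid: M c_p dT/dt = ṁ c_p (T_in − T) + 148.0.
At steady state dT/dt = 0 ⇒ T_ss = T_in + Q̇/(ṁ c_p) = 18.94 + 148.0/(12.04·3.575) = 22.3784 °C.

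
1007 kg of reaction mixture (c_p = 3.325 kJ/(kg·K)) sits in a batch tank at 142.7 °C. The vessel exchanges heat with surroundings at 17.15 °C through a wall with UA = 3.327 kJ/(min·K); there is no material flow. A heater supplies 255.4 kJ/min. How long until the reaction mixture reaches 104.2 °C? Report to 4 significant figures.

1567 min

M c_p dT/dt = −UA(T − T_amb) + Q̇.
τ = M c_p/UA = 1006.39 min; T_ss = T_amb + Q̇/UA = 17.15 + 255.4/3.327 = 93.9159 °C.
T(t) = T_ss + (T₀ − T_ss)e^(−t/τ); set T = 104.2:
t = −τ ln[(T − T_ss)/(T₀ − T_ss)] = −1006.39 · ln(0.210809) = 1566.76 min.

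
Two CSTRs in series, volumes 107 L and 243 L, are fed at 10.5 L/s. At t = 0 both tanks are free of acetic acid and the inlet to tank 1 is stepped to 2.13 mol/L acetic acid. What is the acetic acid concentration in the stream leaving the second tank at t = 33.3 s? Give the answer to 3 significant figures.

1.29 mol/L

Time constants: τᵢ = Vᵢ/Q for each well-mixed tank.
τ₁ = 107/10.5 = 10.190 s; τ₂ = 243/10.5 = 23.143 s.
Solving the cascade with C₁(0)=C₂(0)=0 gives C₂(t) = C_in[1 − (τ₁ e^(−t/τ₁) − τ₂ e^(−t/τ₂))/(τ₁ − τ₂)].
At t = 33.3: e^(−t/τ₁) = 0.038092, e^(−t/τ₂) = 0.23719.
C₂ = 2.13·[1 − (10.190·0.038092 − 23.143·0.23719)/(-12.952)] = 2.13·0.60616 = 1.2911 mol/L.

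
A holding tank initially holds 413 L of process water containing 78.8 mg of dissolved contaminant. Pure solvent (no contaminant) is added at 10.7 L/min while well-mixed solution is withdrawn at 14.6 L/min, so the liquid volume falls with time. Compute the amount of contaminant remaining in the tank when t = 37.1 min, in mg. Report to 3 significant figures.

Total volume: dV/dt = Q_in − Q_out = -3.9000 L/min, so V(t) = 413 − 3.9000 t and V(37.1) = 268.31 L.
Solute balance: dm/dt = 0 − Q_out C = −Q_out m/V(t).
Separate: dm/m = −Q_out dt/V(t) ⇒ ln(m/m₀) = −(Q_out/(Q_in−Q_out)) ln(V/V₀).
m = m₀ (V₀/V)^(Q_out/(Q_in−Q_out)) = 78.8 × (413/268.31)^(-3.7436) = 15.678 mg.

15.7 mg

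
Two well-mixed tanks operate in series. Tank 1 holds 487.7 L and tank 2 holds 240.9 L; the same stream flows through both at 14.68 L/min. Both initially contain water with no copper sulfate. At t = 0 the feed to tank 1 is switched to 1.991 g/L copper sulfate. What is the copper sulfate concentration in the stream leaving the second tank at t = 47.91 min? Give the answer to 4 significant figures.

Time constants: τᵢ = Vᵢ/Q for each well-mixed tank.
τ₁ = 487.7/14.68 = 33.2221 min; τ₂ = 240.9/14.68 = 16.4101 min.
Solving the cascade with C₁(0)=C₂(0)=0 gives C₂(t) = C_in[1 − (τ₁ e^(−t/τ₁) − τ₂ e^(−t/τ₂))/(τ₁ − τ₂)].
At t = 47.91: e^(−t/τ₁) = 0.236428, e^(−t/τ₂) = 0.0539581.
C₂ = 1.991·[1 − (33.2221·0.236428 − 16.4101·0.0539581)/(16.8120)] = 1.991·0.585465 = 1.16566 g/L.

1.166 g/L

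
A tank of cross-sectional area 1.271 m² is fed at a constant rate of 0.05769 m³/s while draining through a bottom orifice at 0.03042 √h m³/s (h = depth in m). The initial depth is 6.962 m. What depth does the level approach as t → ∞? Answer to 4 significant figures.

Mass balance (ρ constant): A dh/dt = Q_in − 0.03042 √h. At steady state dh/dt = 0:
Q_in = 0.03042 √h_ss ⇒ √h_ss = 0.05769/0.03042 = 1.89645.
h_ss = 1.89645² = 3.59652 m. (Since h₀ = 6.962 m > h_ss, the level will fall toward this value.)

3.597 m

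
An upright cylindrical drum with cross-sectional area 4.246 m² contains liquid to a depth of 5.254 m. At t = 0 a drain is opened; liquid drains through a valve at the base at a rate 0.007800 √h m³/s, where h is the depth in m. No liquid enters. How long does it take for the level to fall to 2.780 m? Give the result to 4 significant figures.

680.3 s

A dh/dt = −Q_out = −0.007800 √h.
This is separable: 2 d(√h)/dt = −0.007800/A, so √h = √h₀ − (0.007800/(2A)) t.
t = 2A(√h₀ − √h)/0.007800 = 2·4.246·(√5.254 − √2.780)/0.007800
  = 8.49200 × (2.29216 − 1.66733) / 0.007800 = 680.261 s.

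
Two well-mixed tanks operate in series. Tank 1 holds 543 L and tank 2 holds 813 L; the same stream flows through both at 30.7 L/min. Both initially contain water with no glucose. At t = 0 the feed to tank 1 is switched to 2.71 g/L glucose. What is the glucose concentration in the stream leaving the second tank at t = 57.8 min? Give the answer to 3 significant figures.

Species balance on tank i: dCᵢ/dt = (Cᵢ₋₁ − Cᵢ)/τᵢ with τᵢ = Vᵢ/Q.
τ₁ = 543/30.7 = 17.687 min; τ₂ = 813/30.7 = 26.482 min.
Tank 1: C₁ = C_in(1 − e^(−t/τ₁)). Tank 2 (τ₁ ≠ τ₂): C₂ = C_in[1 − (τ₁ e^(−t/τ₁) − τ₂ e^(−t/τ₂))/(τ₁ − τ₂)].
At t = 57.8: e^(−t/τ₁) = 0.038087, e^(−t/τ₂) = 0.11275.
C₂ = 2.71·[1 − (17.687·0.038087 − 26.482·0.11275)/(-8.7948)] = 2.71·0.73710 = 1.9975 g/L.

2.00 g/L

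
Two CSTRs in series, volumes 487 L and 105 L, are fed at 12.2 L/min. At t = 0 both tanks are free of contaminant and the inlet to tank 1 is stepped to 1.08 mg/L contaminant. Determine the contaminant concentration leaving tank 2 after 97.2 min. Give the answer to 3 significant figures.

Each tank obeys Vᵢ dCᵢ/dt = Q(Cᵢ₋₁ − Cᵢ), so τᵢ = Vᵢ/Q.
τ₁ = 487/12.2 = 39.918 min; τ₂ = 105/12.2 = 8.6066 min.
Tank 1: C₁ = C_in(1 − e^(−t/τ₁)). Tank 2 (τ₁ ≠ τ₂): C₂ = C_in[1 − (τ₁ e^(−t/τ₁) − τ₂ e^(−t/τ₂))/(τ₁ − τ₂)].
At t = 97.2: e^(−t/τ₁) = 0.087599, e^(−t/τ₂) = 1.2451e-05.
C₂ = 1.08·[1 − (39.918·0.087599 − 8.6066·1.2451e-05)/(31.311)] = 1.08·0.88833 = 0.95939 mg/L.

0.959 mg/L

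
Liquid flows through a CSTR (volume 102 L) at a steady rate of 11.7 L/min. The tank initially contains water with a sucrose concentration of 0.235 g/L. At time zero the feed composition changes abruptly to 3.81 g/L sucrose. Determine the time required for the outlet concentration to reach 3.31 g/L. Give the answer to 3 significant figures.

Species balance: V dC/dt = Q(C_in − C) ⇒ τ = V/Q = 8.7179 min.
C(t) = C_in + (C₀ − C_in) e^(−t/τ). Set C = 3.31 and solve for t:
e^(−t/τ) = (C − C_in)/(C₀ − C_in) = (3.31 − 3.81)/(0.235 − 3.81) = 0.13986
t = −τ ln(…) = 8.7179 × 1.9671 = 17.149 min.

17.1 min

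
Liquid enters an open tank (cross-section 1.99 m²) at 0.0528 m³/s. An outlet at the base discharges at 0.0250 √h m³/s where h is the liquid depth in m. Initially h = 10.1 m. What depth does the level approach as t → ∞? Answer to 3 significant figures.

4.46 m

Level balance: A dh/dt = 0.0528 − 0.0250 √h. Setting dh/dt = 0:
Q_in = 0.0250 √h_ss ⇒ √h_ss = 0.0528/0.0250 = 2.1120.
h_ss = 2.1120² = 4.4605 m. (Since h₀ = 10.1 m > h_ss, the level will fall toward this value.)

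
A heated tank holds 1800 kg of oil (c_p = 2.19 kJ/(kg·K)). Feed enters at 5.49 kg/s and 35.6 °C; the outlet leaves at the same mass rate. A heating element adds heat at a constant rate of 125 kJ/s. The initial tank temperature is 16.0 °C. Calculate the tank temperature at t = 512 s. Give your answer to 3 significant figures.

Heat balance on the well-mixed liquid: M c_p dT/dt = ṁ c_p (T_in − T) + 125.
Rearrange: dT/dt = (T_ss − T)/τ with τ = M/ṁ = 327.87 s and T_ss = T_in + Q̇/(ṁ c_p) = 45.997 °C.
Solution: T(t) = T_ss + (T₀ − T_ss) e^(−t/τ).
T(512) = 45.997 + (-29.997)·e^(−512/327.87) = 45.997 + (-29.997)·0.20980 = 39.703 °C.

39.7 °C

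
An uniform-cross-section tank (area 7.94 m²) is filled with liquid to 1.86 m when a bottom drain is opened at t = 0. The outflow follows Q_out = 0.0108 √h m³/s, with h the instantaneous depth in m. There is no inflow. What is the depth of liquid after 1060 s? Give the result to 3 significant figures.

0.413 m

A dh/dt = −Q_out = −0.0108 √h.
Separate and integrate: 2(√h − √h₀) = −(0.0108/A) t.
√h = √1.86 − 0.0108·1060/(2·7.94) = 1.3638 − 0.72091 = 0.64291.
h = 0.64291² = 0.41334 m.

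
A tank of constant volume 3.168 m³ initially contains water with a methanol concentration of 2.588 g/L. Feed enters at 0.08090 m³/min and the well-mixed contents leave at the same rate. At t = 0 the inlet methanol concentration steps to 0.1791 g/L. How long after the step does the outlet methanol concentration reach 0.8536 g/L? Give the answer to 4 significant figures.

Species balance on the tank: V dC/dt = Q(C_in − C), so τ = V/Q = 39.1595 min.
C(t) = C_in + (C₀ − C_in) e^(−t/τ). Set C = 0.8536 and solve for t:
e^(−t/τ) = (C − C_in)/(C₀ − C_in) = (0.8536 − 0.1791)/(2.588 − 0.1791) = 0.280003
t = −τ ln(…) = 39.1595 × 1.27295 = 49.8482 min.

49.85 min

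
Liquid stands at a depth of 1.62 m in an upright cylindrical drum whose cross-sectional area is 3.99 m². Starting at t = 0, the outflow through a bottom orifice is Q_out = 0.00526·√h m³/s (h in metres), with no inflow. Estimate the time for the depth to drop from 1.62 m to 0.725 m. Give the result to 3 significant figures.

639 s

A dh/dt = −Q_out = −0.00526 √h.
Separate and integrate: 2(√h − √h₀) = −(0.00526/A) t.
t = 2A(√h₀ − √h)/0.00526 = 2·3.99·(√1.62 − √0.725)/0.00526
  = 7.9800 × (1.2728 − 0.85147) / 0.00526 = 639.19 s.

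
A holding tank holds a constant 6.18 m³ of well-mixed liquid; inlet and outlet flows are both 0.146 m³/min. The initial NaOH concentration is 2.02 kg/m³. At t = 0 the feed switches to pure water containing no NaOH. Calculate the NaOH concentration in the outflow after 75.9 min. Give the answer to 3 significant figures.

Species balance on the tank: V dC/dt = Q(C_in − C).
Rewrite as dC/dt + C/τ = C_in/τ, τ = V/Q = 42.329 min.
Solution: C(t) = C_in + (C₀ − C_in) e^(−t/τ).
C(75.9) = 0 + (2.02 − 0)·e^(−75.9/42.329) = 0 + (2.0200)·0.16644 = 0.33621 kg/m³.

0.336 kg/m³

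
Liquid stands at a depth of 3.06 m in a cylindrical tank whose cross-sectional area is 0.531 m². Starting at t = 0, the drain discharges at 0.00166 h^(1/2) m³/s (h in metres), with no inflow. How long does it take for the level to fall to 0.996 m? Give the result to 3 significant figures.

481 s

With no inflow, A dh/dt = −0.00166 √h.
∫ h^(−1/2) dh = −(0.00166/A) ∫ dt, giving 2√h = 2√h₀ − (0.00166/A) t.
t = 2A(√h₀ − √h)/0.00166 = 2·0.531·(√3.06 − √0.996)/0.00166
  = 1.0620 × (1.7493 − 0.99800) / 0.00166 = 480.64 s.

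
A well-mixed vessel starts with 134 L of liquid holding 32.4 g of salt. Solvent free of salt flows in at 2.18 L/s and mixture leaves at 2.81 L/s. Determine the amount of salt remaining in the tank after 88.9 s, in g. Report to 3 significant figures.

Let m(t) be the amount of salt. Volume: V(t) = V₀ + (Q_in − Q_out) t = 134 − 0.63000 t; V(88.9) = 77.993 L.
Solute balance: dm/dt = 0 − Q_out C = −Q_out m/V(t).
dm/m = −Q_out dt/(V₀ − 0.63000 t); integrating gives ln(m/m₀) = −(Q_out/(Q_in−Q_out)) ln(V/V₀).
m = m₀ (V₀/V)^(Q_out/(Q_in−Q_out)) = 32.4 × (134/77.993)^(-4.4603) = 2.8984 g.

2.90 g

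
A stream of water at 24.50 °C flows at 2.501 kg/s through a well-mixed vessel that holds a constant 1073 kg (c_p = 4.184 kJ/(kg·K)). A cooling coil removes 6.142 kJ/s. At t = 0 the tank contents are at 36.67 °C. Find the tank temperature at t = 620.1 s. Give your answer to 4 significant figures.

26.92 °C

Heat balance on the well-mixed liquid: M c_p dT/dt = ṁ c_p (T_in − T) − 6.142.
Rearrange: dT/dt = (T_ss − T)/τ with τ = M/ṁ = 429.028 s and T_ss = T_in − Q̇/(ṁ c_p) = 23.9130 °C.
This is linear first-order; T(t) = T_ss + (T₀ − T_ss) e^(−t/τ).
T(620.1) = 23.9130 + (12.7570)·e^(−620.1/429.028) = 23.9130 + (12.7570)·0.235661 = 26.9194 °C.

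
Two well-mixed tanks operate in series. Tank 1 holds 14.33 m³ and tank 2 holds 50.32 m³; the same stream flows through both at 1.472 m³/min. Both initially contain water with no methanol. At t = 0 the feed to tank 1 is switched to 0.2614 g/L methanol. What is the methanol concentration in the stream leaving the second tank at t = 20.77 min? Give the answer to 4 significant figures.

Time constants: τᵢ = Vᵢ/Q for each well-mixed tank.
τ₁ = 14.33/1.472 = 9.73505 min; τ₂ = 50.32/1.472 = 34.1848 min.
Solving the cascade with C₁(0)=C₂(0)=0 gives C₂(t) = C_in[1 − (τ₁ e^(−t/τ₁) − τ₂ e^(−t/τ₂))/(τ₁ − τ₂)].
At t = 20.77: e^(−t/τ₁) = 0.118419, e^(−t/τ₂) = 0.544667.
C₂ = 0.2614·[1 − (9.73505·0.118419 − 34.1848·0.544667)/(-24.4497)] = 0.2614·0.285615 = 0.0746598 g/L.

0.07466 g/L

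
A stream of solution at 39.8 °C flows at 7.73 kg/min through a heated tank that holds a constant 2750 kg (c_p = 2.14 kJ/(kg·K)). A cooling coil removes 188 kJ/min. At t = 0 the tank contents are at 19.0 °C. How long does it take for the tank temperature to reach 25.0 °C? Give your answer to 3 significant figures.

359 min

M c_p dT/dt = ṁ c_p (T_in − T) − Q̇.
τ = M/ṁ = 355.76 min; T_ss = T_in − Q̇/(ṁ c_p) = 28.435 °C.
T(t) = T_ss + (T₀ − T_ss) e^(−t/τ). Set T = 25.0:
e^(−t/τ) = (25.0 − 28.435)/(19.0 − 28.435) = 0.36408
t = −355.76 · ln(0.36408) = 359.45 min.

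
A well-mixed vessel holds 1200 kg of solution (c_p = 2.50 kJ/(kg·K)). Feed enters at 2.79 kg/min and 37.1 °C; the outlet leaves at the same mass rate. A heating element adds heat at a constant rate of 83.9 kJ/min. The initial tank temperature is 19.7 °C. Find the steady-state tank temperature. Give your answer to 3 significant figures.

M c_p dT/dt = ṁ c_p (T_in − T) + Q̇.
At steady state dT/dt = 0 ⇒ T_ss = T_in + Q̇/(ṁ c_p) = 37.1 + 83.9/(2.79·2.50) = 49.129 °C.

49.1 °C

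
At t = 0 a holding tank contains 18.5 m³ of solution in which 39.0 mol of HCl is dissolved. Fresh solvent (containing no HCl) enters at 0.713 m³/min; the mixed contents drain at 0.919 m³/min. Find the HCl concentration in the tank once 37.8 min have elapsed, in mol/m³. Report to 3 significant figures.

0.318 mol/m³

Total volume: dV/dt = Q_in − Q_out = -0.20600 m³/min, so V(t) = 18.5 − 0.20600 t and V(37.8) = 10.713 m³.
No HCl enters, so dm/dt = −Q_out · (m/V).
dm/m = −Q_out dt/(V₀ − 0.20600 t); integrating gives ln(m/m₀) = −(Q_out/(Q_in−Q_out)) ln(V/V₀).
m = m₀ (V₀/V)^(Q_out/(Q_in−Q_out)) = 39.0 × (18.5/10.713)^(-4.4612) = 3.4091 mol.
C = m/V = 3.4091/10.713 = 0.31822 mol/m³.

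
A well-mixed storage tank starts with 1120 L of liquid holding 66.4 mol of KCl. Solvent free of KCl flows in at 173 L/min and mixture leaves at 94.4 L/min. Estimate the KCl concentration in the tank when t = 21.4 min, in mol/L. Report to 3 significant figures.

0.00788 mol/L

Let m(t) be the amount of KCl. Volume: V(t) = V₀ + (Q_in − Q_out) t = 1120 + 78.600 t; V(21.4) = 2802.0 L.
No KCl enters, so dm/dt = −Q_out · (m/V).
dm/m = −Q_out dt/(V₀ + 78.600 t); integrating gives ln(m/m₀) = −(Q_out/(Q_in−Q_out)) ln(V/V₀).
m = m₀ (V₀/V)^(Q_out/(Q_in−Q_out)) = 66.4 × (1120/2802.0)^(1.2010) = 22.073 mol.
C = m/V = 22.073/2802.0 = 0.0078774 mol/L.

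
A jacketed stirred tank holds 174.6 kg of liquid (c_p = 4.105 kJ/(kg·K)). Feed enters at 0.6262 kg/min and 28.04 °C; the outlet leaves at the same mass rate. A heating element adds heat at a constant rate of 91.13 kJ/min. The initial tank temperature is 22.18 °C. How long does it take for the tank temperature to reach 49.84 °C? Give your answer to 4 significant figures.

308.7 min

First-law balance (no shaft work): M c_p dT/dt = ṁ c_p (T_in − T) + 91.13.
τ = M/ṁ = 278.825 min; T_ss = T_in + Q̇/(ṁ c_p) = 63.4915 °C.
T(t) = T_ss + (T₀ − T_ss) e^(−t/τ). Set T = 49.84:
e^(−t/τ) = (49.84 − 63.4915)/(22.18 − 63.4915) = 0.330453
t = −278.825 · ln(0.330453) = 308.740 min.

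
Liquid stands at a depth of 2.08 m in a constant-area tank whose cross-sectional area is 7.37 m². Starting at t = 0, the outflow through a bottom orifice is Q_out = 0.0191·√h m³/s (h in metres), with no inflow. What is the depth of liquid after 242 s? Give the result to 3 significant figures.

1.27 m

With no inflow, A dh/dt = −0.0191 √h.
∫ h^(−1/2) dh = −(0.0191/A) ∫ dt, giving 2√h = 2√h₀ − (0.0191/A) t.
√h = √2.08 − 0.0191·242/(2·7.37) = 1.4422 − 0.31358 = 1.1286.
h = 1.1286² = 1.2738 m.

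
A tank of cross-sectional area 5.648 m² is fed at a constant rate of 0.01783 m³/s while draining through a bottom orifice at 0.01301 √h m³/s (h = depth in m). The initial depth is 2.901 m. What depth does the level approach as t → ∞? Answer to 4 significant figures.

Level balance: A dh/dt = 0.01783 − 0.01301 √h. Setting dh/dt = 0:
Q_in = 0.01301 √h_ss ⇒ √h_ss = 0.01783/0.01301 = 1.37048.
h_ss = 1.37048² = 1.87823 m. (Since h₀ = 2.901 m > h_ss, the level will fall toward this value.)

1.878 m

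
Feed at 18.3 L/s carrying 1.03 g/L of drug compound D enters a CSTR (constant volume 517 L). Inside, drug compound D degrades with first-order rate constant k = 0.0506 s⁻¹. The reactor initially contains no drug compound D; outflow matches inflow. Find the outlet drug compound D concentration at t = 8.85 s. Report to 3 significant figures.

0.226 g/L

Species balance: V dC/dt = Q C_in − Q C − k V C.
dC/dt = (Q/V) C_in − (Q/V + k) C; effective rate a = Q/V + k = 0.035397 + 0.0506 = 0.085997 s⁻¹.
C_ss = Q C_in/(Q + kV) = 0.42395 g/L; C(t) = C_ss + (C₀ − C_ss) e^(−a t).
C(8.85) = 0.42395 + (-0.42395)·e^(−0.085997·8.85) = 0.42395 + (-0.42395)·0.46717 = 0.22590 g/L.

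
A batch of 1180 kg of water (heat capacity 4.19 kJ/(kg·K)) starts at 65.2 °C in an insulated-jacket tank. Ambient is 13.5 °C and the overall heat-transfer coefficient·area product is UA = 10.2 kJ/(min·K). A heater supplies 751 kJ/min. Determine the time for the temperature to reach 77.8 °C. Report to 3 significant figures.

414 min

Lumped-capacitance energy balance: M c_p dT/dt = UA(T_amb − T) + Q̇.
τ = M c_p/UA = 484.73 min; T_ss = T_amb + Q̇/UA = 13.5 + 751/10.2 = 87.127 °C.
T(t) = T_ss + (T₀ − T_ss)e^(−t/τ); set T = 77.8:
t = −τ ln[(T − T_ss)/(T₀ − T_ss)] = −484.73 · ln(0.42538) = 414.33 min.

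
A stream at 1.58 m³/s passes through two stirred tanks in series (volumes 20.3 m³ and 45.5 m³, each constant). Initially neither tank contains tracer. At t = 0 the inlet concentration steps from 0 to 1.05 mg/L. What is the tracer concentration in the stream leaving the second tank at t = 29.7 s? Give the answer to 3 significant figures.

Each tank obeys Vᵢ dCᵢ/dt = Q(Cᵢ₋₁ − Cᵢ), so τᵢ = Vᵢ/Q.
τ₁ = 20.3/1.58 = 12.848 s; τ₂ = 45.5/1.58 = 28.797 s.
Tank 1: C₁ = C_in(1 − e^(−t/τ₁)). Tank 2 (τ₁ ≠ τ₂): C₂ = C_in[1 − (τ₁ e^(−t/τ₁) − τ₂ e^(−t/τ₂))/(τ₁ − τ₂)].
At t = 29.7: e^(−t/τ₁) = 0.099100, e^(−t/τ₂) = 0.35653.
C₂ = 1.05·[1 − (12.848·0.099100 − 28.797·0.35653)/(-15.949)] = 1.05·0.43610 = 0.45790 mg/L.

0.458 mg/L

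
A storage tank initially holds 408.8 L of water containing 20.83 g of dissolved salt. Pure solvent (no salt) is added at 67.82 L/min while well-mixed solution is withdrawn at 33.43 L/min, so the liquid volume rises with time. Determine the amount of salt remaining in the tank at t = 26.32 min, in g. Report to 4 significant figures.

Total volume: dV/dt = Q_in − Q_out = 34.3900 L/min, so V(t) = 408.8 + 34.3900 t and V(26.32) = 1313.94 L.
Species balance (pure solvent in): dm/dt = −Q_out · m/V(t).
dm/m = −Q_out dt/(V₀ + 34.3900 t); integrating gives ln(m/m₀) = −(Q_out/(Q_in−Q_out)) ln(V/V₀).
m = m₀ (V₀/V)^(Q_out/(Q_in−Q_out)) = 20.83 × (408.8/1313.94)^(0.972085) = 6.69542 g.

6.695 g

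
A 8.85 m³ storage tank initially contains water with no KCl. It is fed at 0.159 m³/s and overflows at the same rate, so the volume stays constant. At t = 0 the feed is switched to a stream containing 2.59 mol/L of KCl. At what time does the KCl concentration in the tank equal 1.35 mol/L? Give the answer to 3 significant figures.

41.0 s

Species balance: V dC/dt = Q(C_in − C) ⇒ τ = V/Q = 55.660 s.
C(t) = C_in + (C₀ − C_in) e^(−t/τ). Set C = 1.35 and solve for t:
e^(−t/τ) = (C − C_in)/(C₀ − C_in) = (1.35 − 2.59)/(0 − 2.59) = 0.47876
t = −τ ln(…) = 55.660 × 0.73655 = 40.996 s.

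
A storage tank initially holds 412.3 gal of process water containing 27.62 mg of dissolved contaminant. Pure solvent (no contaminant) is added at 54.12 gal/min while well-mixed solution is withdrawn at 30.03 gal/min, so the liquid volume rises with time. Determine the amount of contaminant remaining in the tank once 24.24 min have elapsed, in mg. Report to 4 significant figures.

Let m(t) be the amount of contaminant. Volume: V(t) = V₀ + (Q_in − Q_out) t = 412.3 + 24.0900 t; V(24.24) = 996.242 gal.
No contaminant enters, so dm/dt = −Q_out · (m/V).
dm/m = −Q_out dt/(V₀ + 24.0900 t); integrating gives ln(m/m₀) = −(Q_out/(Q_in−Q_out)) ln(V/V₀).
m = m₀ (V₀/V)^(Q_out/(Q_in−Q_out)) = 27.62 × (412.3/996.242)^(1.24658) = 9.19595 mg.

9.196 mg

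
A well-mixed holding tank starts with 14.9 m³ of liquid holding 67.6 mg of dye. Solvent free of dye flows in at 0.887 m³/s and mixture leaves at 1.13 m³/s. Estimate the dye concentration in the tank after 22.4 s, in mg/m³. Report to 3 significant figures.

0.863 mg/m³

Total volume: dV/dt = Q_in − Q_out = -0.24300 m³/s, so V(t) = 14.9 − 0.24300 t and V(22.4) = 9.4568 m³.
Species balance (pure solvent in): dm/dt = −Q_out · m/V(t).
Separate: dm/m = −Q_out dt/V(t) ⇒ ln(m/m₀) = −(Q_out/(Q_in−Q_out)) ln(V/V₀).
m = m₀ (V₀/V)^(Q_out/(Q_in−Q_out)) = 67.6 × (14.9/9.4568)^(-4.6502) = 8.1621 mg.
C = m/V = 8.1621/9.4568 = 0.86309 mg/m³.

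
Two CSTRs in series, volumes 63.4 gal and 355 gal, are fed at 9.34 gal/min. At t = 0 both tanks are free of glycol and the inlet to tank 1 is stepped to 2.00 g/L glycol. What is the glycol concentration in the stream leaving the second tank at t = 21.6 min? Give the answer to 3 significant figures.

0.639 g/L

Species balance on tank i: dCᵢ/dt = (Cᵢ₋₁ − Cᵢ)/τᵢ with τᵢ = Vᵢ/Q.
τ₁ = 63.4/9.34 = 6.7880 min; τ₂ = 355/9.34 = 38.009 min.
Solving the cascade with C₁(0)=C₂(0)=0 gives C₂(t) = C_in[1 − (τ₁ e^(−t/τ₁) − τ₂ e^(−t/τ₂))/(τ₁ − τ₂)].
At t = 21.6: e^(−t/τ₁) = 0.041499, e^(−t/τ₂) = 0.56649.
C₂ = 2.00·[1 − (6.7880·0.041499 − 38.009·0.56649)/(-31.221)] = 2.00·0.31936 = 0.63873 g/L.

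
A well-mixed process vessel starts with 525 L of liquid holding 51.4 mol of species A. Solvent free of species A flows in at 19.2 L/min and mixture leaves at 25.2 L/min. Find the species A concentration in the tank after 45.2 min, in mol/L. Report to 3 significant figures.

Total volume: dV/dt = Q_in − Q_out = -6.0000 L/min, so V(t) = 525 − 6.0000 t and V(45.2) = 253.80 L.
No species A enters, so dm/dt = −Q_out · (m/V).
Separate: dm/m = −Q_out dt/V(t) ⇒ ln(m/m₀) = −(Q_out/(Q_in−Q_out)) ln(V/V₀).
m = m₀ (V₀/V)^(Q_out/(Q_in−Q_out)) = 51.4 × (525/253.80)^(-4.2000) = 2.4275 mol.
C = m/V = 2.4275/253.80 = 0.0095646 mol/L.

0.00956 mol/L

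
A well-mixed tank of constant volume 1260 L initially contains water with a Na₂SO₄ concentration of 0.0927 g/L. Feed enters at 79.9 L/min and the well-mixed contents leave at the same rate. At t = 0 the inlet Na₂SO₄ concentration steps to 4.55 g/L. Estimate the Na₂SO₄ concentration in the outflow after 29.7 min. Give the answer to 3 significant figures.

3.87 g/L

Species balance on the tank: V dC/dt = Q(C_in − C).
Time constant τ = V/Q = 1260/79.9 = 15.770 min.
Integrating: C(t) = C_in + (C₀ − C_in) e^(−t/τ).
C(29.7) = 4.55 + (0.0927 − 4.55)·e^(−29.7/15.770) = 4.55 + (-4.4573)·0.15208 = 3.8721 g/L.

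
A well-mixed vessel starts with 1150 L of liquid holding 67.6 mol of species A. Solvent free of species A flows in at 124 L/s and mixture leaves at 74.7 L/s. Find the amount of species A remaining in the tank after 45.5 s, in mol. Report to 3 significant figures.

13.1 mol

Total volume: dV/dt = Q_in − Q_out = 49.300 L/s, so V(t) = 1150 + 49.300 t and V(45.5) = 3393.2 L.
Solute balance: dm/dt = 0 − Q_out C = −Q_out m/V(t).
dm/m = −Q_out dt/(V₀ + 49.300 t); integrating gives ln(m/m₀) = −(Q_out/(Q_in−Q_out)) ln(V/V₀).
m = m₀ (V₀/V)^(Q_out/(Q_in−Q_out)) = 67.6 × (1150/3393.2)^(1.5152) = 13.120 mol.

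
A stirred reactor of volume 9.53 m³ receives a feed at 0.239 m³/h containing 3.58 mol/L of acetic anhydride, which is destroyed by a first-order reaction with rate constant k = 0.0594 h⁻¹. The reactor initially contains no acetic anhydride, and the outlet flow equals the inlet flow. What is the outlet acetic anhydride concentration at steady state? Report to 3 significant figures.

1.06 mol/L

Accumulation = in − out − consumed: V dC/dt = Q C_in − Q C − k V C.
At steady state: 0 = Q C_in − (Q + kV) C_ss, so C_ss = Q C_in/(Q + kV).
C_ss = 0.239·3.58/(0.239 + 0.0594·9.53) = 0.85562/0.80508 = 1.0628 mol/L.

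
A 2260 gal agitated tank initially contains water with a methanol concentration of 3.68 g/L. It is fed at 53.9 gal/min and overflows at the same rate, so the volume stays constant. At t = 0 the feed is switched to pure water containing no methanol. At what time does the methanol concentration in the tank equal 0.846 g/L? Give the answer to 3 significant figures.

Species balance: V dC/dt = Q(C_in − C) ⇒ τ = V/Q = 41.929 min.
C(t) = C_in + (C₀ − C_in) e^(−t/τ). Set C = 0.846 and solve for t:
e^(−t/τ) = (C − C_in)/(C₀ − C_in) = (0.846 − 0)/(3.68 − 0) = 0.22989
t = −τ ln(…) = 41.929 × 1.4701 = 61.643 min.

61.6 min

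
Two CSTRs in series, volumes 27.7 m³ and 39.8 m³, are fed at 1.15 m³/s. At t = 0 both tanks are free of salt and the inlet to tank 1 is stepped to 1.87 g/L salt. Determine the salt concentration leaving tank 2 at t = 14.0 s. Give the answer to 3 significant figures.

0.159 g/L

Species balance on tank i: dCᵢ/dt = (Cᵢ₋₁ − Cᵢ)/τᵢ with τᵢ = Vᵢ/Q.
τ₁ = 27.7/1.15 = 24.087 s; τ₂ = 39.8/1.15 = 34.609 s.
Tank 1: C₁ = C_in(1 − e^(−t/τ₁)). Tank 2 (τ₁ ≠ τ₂): C₂ = C_in[1 − (τ₁ e^(−t/τ₁) − τ₂ e^(−t/τ₂))/(τ₁ − τ₂)].
At t = 14.0: e^(−t/τ₁) = 0.55921, e^(−t/τ₂) = 0.66730.
C₂ = 1.87·[1 − (24.087·0.55921 − 34.609·0.66730)/(-10.522)] = 1.87·0.085273 = 0.15946 g/L.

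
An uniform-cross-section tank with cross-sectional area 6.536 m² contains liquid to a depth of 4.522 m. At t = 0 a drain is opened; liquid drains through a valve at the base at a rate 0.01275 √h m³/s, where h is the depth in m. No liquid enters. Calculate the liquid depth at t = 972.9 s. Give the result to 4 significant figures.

1.387 m

A dh/dt = −Q_out = −0.01275 √h.
∫ h^(−1/2) dh = −(0.01275/A) ∫ dt, giving 2√h = 2√h₀ − (0.01275/A) t.
√h = √4.522 − 0.01275·972.9/(2·6.536) = 2.12650 − 0.948935 = 1.17756.
h = 1.17756² = 1.38666 m.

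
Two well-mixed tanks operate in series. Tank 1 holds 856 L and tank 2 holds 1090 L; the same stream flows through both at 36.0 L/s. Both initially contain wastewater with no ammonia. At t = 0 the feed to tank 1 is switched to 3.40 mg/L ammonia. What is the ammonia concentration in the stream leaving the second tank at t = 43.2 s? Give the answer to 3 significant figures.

1.62 mg/L

Species balance on tank i: dCᵢ/dt = (Cᵢ₋₁ − Cᵢ)/τᵢ with τᵢ = Vᵢ/Q.
τ₁ = 856/36.0 = 23.778 s; τ₂ = 1090/36.0 = 30.278 s.
Tank 1: C₁ = C_in(1 − e^(−t/τ₁)). Tank 2 (τ₁ ≠ τ₂): C₂ = C_in[1 − (τ₁ e^(−t/τ₁) − τ₂ e^(−t/τ₂))/(τ₁ − τ₂)].
At t = 43.2: e^(−t/τ₁) = 0.16254, e^(−t/τ₂) = 0.24008.
C₂ = 3.40·[1 − (23.778·0.16254 − 30.278·0.24008)/(-6.5000)] = 3.40·0.47628 = 1.6194 mg/L.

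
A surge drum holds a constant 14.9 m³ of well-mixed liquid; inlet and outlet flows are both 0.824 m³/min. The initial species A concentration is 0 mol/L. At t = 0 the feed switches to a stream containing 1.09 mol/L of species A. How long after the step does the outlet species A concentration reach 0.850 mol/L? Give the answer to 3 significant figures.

27.4 min

Accumulation = in − out for the solute gives V dC/dt = Q(C_in − C), so τ = V/Q = 18.083 min.
C(t) = C_in + (C₀ − C_in) e^(−t/τ). Set C = 0.850 and solve for t:
e^(−t/τ) = (C − C_in)/(C₀ − C_in) = (0.850 − 1.09)/(0 − 1.09) = 0.22018
t = −τ ln(…) = 18.083 × 1.5133 = 27.364 min.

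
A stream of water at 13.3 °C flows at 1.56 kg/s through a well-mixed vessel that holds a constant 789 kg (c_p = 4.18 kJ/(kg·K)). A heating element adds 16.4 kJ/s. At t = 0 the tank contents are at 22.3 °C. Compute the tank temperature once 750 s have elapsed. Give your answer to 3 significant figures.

17.3 °C

First-law balance (no shaft work): M c_p dT/dt = ṁ c_p (T_in − T) + 16.4.
τ = M/ṁ = 505.77 s; T_ss = T_in + Q̇/(ṁ c_p) = 13.3 + 16.4/(1.56·4.18) = 15.815 °C.
T approaches T_ss exponentially: T(t) = T_ss + (T₀ − T_ss) e^(−t/τ).
T(750) = 15.815 + (6.4850)·e^(−750/505.77) = 15.815 + (6.4850)·0.22698 = 17.287 °C.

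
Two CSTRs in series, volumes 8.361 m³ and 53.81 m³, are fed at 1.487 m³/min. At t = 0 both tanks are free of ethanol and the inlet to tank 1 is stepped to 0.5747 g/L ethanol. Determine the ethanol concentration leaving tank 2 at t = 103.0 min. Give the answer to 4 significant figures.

Each tank obeys Vᵢ dCᵢ/dt = Q(Cᵢ₋₁ − Cᵢ), so τᵢ = Vᵢ/Q.
τ₁ = 8.361/1.487 = 5.62273 min; τ₂ = 53.81/1.487 = 36.1870 min.
Tank 1: C₁ = C_in(1 − e^(−t/τ₁)). Tank 2 (τ₁ ≠ τ₂): C₂ = C_in[1 − (τ₁ e^(−t/τ₁) − τ₂ e^(−t/τ₂))/(τ₁ − τ₂)].
At t = 103.0: e^(−t/τ₁) = 1.10758e-08, e^(−t/τ₂) = 0.0580570.
C₂ = 0.5747·[1 − (5.62273·1.10758e-08 − 36.1870·0.0580570)/(-30.5642)] = 0.5747·0.931263 = 0.535197 g/L.

0.5352 g/L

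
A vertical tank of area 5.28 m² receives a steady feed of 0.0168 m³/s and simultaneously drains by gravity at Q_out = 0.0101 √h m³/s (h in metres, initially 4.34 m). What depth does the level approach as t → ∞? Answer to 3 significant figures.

2.77 m

Mass balance (ρ constant): A dh/dt = Q_in − 0.0101 √h. At steady state dh/dt = 0:
Q_in = 0.0101 √h_ss ⇒ √h_ss = 0.0168/0.0101 = 1.6634.
h_ss = 1.6634² = 2.7668 m. (Since h₀ = 4.34 m > h_ss, the level will fall toward this value.)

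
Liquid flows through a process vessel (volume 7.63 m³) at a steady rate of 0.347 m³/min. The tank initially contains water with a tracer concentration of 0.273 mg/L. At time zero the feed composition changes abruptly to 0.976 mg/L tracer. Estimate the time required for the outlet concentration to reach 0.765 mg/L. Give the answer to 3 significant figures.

Species balance: V dC/dt = Q(C_in − C) ⇒ τ = V/Q = 21.988 min.
C(t) = C_in + (C₀ − C_in) e^(−t/τ). Set C = 0.765 and solve for t:
e^(−t/τ) = (C − C_in)/(C₀ − C_in) = (0.765 − 0.976)/(0.273 − 0.976) = 0.30014
t = −τ ln(…) = 21.988 × 1.2035 = 26.463 min.

26.5 min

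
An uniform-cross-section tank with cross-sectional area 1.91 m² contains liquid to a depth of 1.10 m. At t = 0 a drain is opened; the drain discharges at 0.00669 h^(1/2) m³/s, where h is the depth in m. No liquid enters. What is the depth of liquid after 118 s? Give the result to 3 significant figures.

0.709 m

A dh/dt = −Q_out = −0.00669 √h.
∫ h^(−1/2) dh = −(0.00669/A) ∫ dt, giving 2√h = 2√h₀ − (0.00669/A) t.
√h = √1.10 − 0.00669·118/(2·1.91) = 1.0488 − 0.20665 = 0.84215.
h = 0.84215² = 0.70922 m.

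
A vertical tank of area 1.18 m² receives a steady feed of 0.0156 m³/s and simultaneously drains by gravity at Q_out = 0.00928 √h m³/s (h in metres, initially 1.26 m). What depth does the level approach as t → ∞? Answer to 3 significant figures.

2.83 m

Mass balance (ρ constant): A dh/dt = Q_in − 0.00928 √h. At steady state dh/dt = 0:
Q_in = 0.00928 √h_ss ⇒ √h_ss = 0.0156/0.00928 = 1.6810.
h_ss = 1.6810² = 2.8259 m. (Since h₀ = 1.26 m < h_ss, the level will rise toward this value.)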